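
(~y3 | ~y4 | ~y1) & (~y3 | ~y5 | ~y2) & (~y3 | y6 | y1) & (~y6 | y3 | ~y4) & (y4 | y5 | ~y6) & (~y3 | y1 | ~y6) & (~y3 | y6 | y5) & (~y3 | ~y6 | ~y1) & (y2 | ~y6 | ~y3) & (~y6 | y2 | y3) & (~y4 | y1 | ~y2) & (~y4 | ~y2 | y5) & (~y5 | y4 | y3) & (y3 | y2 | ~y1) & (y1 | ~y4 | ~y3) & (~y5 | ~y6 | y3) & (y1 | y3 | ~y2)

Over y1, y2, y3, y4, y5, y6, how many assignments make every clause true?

6

There are 2^6 = 64 truth assignments over (y1, y2, y3, y4, y5, y6).
Split on y5. With y5 = 1, the clauses containing y5 are satisfied and ~y5 drops from the rest; 3 of the 2^5 = 32 assignments to the other variables satisfy what remains.
With y5 = 0, by the same count on the reduced clause set, 3 assignments work.
(One model: y1=F, y2=F, y3=F, y4=F, y5=F, y6=F.)
Total: 3 + 3 = 6.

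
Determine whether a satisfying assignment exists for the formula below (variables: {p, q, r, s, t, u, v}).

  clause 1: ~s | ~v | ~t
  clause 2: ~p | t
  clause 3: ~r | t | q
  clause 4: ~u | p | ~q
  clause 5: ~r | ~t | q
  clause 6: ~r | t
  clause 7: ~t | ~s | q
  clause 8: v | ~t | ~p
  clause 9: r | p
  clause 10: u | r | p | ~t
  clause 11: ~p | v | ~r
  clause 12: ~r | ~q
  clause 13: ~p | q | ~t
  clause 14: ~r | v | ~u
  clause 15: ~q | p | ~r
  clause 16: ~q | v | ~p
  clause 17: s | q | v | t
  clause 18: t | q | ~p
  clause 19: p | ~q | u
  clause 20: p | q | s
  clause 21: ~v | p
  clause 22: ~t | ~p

Unsatisfiable

Case p = 0:
Unit clause (r) forces r = 1.
Unit clause (t) forces t = 1.
Unit clause (q) forces q = 1.
But (~q) is also a unit clause — contradiction.
That branch fails; take p = 1 instead.
Unit clause (t) forces t = 1.
But (~t) is also a unit clause — contradiction.
Both values of p lead to a conflict.
No assignment satisfies every clause.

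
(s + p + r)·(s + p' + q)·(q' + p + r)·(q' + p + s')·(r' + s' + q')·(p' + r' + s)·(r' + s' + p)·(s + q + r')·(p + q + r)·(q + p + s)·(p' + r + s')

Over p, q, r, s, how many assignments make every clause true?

3

There are 2^4 = 16 truth assignments over (p, q, r, s).
Split on q. With q = 1, the clauses containing q are satisfied and q' drops from the rest; 2 of the 2^3 = 8 assignments to the other variables satisfy what remains.
With q = 0, by the same count on the reduced clause set, 1 assignment works.
(One model: p=F, q=T, r=T, s=F.)
Total: 2 + 1 = 3.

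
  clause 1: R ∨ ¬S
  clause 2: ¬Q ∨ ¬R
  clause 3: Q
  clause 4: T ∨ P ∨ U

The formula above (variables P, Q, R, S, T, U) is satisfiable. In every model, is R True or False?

False

Suppose R = True.
The clause (¬Q) is unit, so Q = False.
That conflicts with the unit clause (Q).
So every satisfying assignment has R = False.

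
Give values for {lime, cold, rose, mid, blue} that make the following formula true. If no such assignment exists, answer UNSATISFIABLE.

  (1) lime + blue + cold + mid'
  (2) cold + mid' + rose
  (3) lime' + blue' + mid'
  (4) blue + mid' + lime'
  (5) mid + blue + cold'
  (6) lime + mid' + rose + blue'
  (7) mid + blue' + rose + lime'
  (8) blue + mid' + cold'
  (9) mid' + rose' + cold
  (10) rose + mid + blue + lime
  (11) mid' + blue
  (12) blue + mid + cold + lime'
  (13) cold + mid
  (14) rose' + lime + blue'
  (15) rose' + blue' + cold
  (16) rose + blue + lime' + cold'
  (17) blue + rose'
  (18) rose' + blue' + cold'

lime=0; cold=1; rose=0; mid=0; blue=1

Suppose mid = 0.
The clause (cold) is unit, so cold = 1.
The clause (blue) is unit, so blue = 1.
The clause (rose') is unit, so rose = 0.
The clause (lime') is unit, so lime = 0.
Every clause now holds.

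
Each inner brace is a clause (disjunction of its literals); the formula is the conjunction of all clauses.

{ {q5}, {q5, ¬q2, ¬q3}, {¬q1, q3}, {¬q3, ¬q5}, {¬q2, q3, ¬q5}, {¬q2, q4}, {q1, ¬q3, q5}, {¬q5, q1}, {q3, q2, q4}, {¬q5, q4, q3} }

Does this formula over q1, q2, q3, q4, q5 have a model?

Unit clause (q5) forces q5 = True.
Unit clause (¬q3) forces q3 = False.
Unit clause (¬q1) forces q1 = False.
That conflicts with the unit clause (q1).
No assignment satisfies every clause.

No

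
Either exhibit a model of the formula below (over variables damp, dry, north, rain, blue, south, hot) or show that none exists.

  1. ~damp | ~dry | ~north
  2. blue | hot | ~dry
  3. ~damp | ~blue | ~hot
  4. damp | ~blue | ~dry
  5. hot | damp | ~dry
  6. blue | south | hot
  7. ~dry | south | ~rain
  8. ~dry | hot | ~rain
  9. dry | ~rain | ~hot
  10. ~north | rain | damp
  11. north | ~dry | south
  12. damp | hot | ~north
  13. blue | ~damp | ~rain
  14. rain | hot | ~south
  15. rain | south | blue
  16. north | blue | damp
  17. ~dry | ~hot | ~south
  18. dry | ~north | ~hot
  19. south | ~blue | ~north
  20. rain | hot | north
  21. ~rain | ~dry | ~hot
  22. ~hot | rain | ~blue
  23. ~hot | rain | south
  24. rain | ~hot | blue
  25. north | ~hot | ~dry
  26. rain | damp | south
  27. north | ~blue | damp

Case damp = 1:
Case dry = 0:
Case blue = 1:
Unit clause (~hot) forces hot = 0.
Case rain = 1:
Case south = 1:
No clause remains; north is free.

damp: 1; dry: 0; north: 1; rain: 1; blue: 1; south: 1; hot: 0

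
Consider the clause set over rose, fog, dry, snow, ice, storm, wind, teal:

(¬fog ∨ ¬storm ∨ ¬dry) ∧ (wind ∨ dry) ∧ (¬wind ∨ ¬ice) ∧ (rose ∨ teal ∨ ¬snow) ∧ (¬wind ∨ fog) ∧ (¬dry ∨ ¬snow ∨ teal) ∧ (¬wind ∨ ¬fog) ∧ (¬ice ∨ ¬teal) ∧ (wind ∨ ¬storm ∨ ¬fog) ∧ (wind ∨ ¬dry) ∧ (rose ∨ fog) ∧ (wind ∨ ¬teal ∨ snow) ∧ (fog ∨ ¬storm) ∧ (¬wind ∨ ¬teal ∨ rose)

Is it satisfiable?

No

Branch on wind: set wind = True.
(¬ice) alone gives ice = False.
(fog) alone gives fog = True.
Now (¬fog) is unsatisfied and unit — conflict.
Backtrack on wind: now try wind = False.
(dry) alone gives dry = True.
Now (¬dry) is unsatisfied and unit — conflict.
Either choice for wind ends in contradiction.
No assignment satisfies every clause.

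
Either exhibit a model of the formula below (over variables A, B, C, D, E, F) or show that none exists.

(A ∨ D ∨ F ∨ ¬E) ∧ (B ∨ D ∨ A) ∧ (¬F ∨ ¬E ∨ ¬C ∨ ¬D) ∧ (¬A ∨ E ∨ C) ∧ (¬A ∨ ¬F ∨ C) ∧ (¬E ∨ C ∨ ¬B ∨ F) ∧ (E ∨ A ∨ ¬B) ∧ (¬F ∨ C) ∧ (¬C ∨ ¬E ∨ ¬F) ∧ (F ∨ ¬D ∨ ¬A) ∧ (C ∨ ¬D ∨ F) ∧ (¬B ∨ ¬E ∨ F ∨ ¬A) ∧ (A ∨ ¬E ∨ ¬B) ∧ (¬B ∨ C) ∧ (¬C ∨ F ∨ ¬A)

A=True; B=False; C=True; D=False; E=False; F=True

Branch on F: set F = True.
Unit clause (C) forces C = True.
Unit clause (¬E) forces E = False.
Branch on A: set A = True.
Every clause is now satisfied; B, D are unconstrained.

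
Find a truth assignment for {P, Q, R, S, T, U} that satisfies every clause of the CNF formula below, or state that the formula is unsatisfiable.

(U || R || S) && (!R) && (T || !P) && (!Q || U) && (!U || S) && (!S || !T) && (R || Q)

P=false,  Q=true,  R=false,  S=true,  T=false,  U=true

Unit clause (!R) forces R = false.
Unit clause (Q) forces Q = true.
Unit clause (U) forces U = true.
Unit clause (S) forces S = true.
Unit clause (!T) forces T = false.
Unit clause (!P) forces P = false.
This assignment satisfies each clause.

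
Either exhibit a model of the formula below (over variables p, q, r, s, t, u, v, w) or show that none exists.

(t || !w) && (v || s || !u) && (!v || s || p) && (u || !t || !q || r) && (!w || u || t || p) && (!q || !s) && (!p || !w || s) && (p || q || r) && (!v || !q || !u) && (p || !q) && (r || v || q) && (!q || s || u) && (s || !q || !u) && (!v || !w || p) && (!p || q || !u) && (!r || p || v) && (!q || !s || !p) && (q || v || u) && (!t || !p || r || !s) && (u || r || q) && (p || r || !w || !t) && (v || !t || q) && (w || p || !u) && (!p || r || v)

Case t = true:
Case q = false:
Unit clause (v) forces v = true.
Case s = false:
Unit clause (p) forces p = true.
Unit clause (!w) forces w = false.
Unit clause (!u) forces u = false.
Unit clause (r) forces r = true.
Every clause now holds.

p=true,  q=false,  r=true,  s=false,  t=true,  u=false,  v=true,  w=false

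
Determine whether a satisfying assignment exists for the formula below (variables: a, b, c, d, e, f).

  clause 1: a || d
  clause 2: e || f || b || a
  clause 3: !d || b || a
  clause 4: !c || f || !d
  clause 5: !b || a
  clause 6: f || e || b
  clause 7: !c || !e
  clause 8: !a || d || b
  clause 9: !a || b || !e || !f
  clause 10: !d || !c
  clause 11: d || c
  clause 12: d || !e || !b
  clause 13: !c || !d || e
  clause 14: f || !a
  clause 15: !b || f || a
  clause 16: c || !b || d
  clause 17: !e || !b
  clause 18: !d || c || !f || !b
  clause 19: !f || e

Try a = true.
Unit clause (f) forces f = true.
Unit clause (e) forces e = true.
Unit clause (!c) forces c = false.
Unit clause (b) forces b = true.
But (!b) is also a unit clause — contradiction.
So a must be the other value — set a = false.
Unit clause (d) forces d = true.
Unit clause (b) forces b = true.
But (!b) is also a unit clause — contradiction.
Either choice for a ends in contradiction.
No assignment satisfies every clause.

No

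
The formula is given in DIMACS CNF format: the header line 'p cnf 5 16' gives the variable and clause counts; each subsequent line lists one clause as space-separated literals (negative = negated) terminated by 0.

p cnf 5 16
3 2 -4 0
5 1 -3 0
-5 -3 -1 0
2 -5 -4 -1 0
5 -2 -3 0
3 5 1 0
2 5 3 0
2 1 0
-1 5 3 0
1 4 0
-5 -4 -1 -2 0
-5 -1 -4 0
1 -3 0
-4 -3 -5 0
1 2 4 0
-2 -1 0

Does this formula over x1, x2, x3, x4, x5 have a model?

Case x2 = False:
Unit clause (x1) forces x1 = True.
Case x3 = False:
Unit clause (¬x4) forces x4 = False.
Unit clause (x5) forces x5 = True.
This assignment satisfies each clause.
A satisfying assignment: x1: True; x2: False; x3: False; x4: False; x5: True.

Yes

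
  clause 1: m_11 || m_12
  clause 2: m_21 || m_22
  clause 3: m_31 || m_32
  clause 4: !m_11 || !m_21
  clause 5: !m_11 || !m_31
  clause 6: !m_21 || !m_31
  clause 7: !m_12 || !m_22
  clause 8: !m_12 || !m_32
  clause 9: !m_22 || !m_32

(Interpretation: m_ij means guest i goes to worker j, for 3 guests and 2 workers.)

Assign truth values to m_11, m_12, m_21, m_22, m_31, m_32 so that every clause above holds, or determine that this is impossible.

Suppose m_11 = true.
(!m_21) alone gives m_21 = false.
(m_22) alone gives m_22 = true.
(!m_31) alone gives m_31 = false.
(m_32) alone gives m_32 = true.
But (!m_32) is also a unit clause — contradiction.
Backtrack on m_11: now try m_11 = false.
(m_12) alone gives m_12 = true.
(!m_22) alone gives m_22 = false.
(m_21) alone gives m_21 = true.
(!m_31) alone gives m_31 = false.
(m_32) alone gives m_32 = true.
But (!m_32) is also a unit clause — contradiction.
Neither m_11 = true nor m_11 = false works.

UNSATISFIABLE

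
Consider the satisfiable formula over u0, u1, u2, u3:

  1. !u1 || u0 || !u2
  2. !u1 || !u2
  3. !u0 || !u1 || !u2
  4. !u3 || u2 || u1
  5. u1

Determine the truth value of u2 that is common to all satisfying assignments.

Suppose u2 = true.
The clause (!u1) is unit, so u1 = false.
But (u1) is also a unit clause — contradiction.
So every satisfying assignment has u2 = False.

False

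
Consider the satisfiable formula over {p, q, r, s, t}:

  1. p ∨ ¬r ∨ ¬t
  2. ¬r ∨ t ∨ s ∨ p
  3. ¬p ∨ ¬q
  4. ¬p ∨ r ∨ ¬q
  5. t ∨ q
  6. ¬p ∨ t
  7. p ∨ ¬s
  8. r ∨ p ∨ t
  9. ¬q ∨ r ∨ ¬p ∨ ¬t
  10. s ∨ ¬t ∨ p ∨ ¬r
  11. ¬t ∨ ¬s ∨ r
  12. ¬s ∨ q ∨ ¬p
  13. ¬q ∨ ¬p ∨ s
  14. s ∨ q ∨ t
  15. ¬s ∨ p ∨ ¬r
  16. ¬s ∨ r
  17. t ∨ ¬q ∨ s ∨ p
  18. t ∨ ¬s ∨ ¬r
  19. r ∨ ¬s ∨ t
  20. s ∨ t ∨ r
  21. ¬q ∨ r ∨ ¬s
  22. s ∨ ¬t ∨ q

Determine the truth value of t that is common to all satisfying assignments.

Suppose t = False.
From the singleton clause (q), q = True.
From the singleton clause (¬p), p = False.
From the singleton clause (¬s), s = False.
Now (s) is unsatisfied and unit — conflict.
So every satisfying assignment has t = True.

True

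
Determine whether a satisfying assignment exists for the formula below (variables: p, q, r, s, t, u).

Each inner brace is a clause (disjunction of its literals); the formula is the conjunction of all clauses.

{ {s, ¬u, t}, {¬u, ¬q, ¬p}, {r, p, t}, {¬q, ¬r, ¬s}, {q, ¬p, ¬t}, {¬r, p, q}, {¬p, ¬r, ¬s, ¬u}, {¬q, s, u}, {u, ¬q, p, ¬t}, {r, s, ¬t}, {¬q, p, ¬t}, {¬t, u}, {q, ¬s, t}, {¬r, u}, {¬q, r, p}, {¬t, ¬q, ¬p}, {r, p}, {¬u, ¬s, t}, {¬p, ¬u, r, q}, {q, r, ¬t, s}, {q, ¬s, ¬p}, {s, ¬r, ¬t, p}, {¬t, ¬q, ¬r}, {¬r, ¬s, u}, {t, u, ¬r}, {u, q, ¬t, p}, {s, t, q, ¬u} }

Yes, satisfiable

Suppose t = False.
Suppose s = False.
The clause (¬u) is unit, so u = False.
The clause (¬q) is unit, so q = False.
The clause (¬r) is unit, so r = False.
The clause (p) is unit, so p = True.
This assignment satisfies each clause.
A satisfying assignment: p=True; q=False; r=False; s=False; t=False; u=False.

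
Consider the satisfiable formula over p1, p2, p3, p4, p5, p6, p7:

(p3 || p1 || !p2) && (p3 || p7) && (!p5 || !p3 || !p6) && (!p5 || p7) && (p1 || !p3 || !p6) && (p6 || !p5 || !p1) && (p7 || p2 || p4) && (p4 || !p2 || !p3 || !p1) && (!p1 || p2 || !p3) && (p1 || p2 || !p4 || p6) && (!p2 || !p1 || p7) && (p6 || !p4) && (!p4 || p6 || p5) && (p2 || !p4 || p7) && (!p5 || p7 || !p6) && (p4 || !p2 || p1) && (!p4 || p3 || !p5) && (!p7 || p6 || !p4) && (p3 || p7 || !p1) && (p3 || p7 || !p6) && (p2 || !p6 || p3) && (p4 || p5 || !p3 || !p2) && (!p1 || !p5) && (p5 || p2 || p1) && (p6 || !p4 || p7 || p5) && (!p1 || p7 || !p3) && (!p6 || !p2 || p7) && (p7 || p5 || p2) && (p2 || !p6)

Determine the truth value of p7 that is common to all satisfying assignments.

True

Suppose p7 = false.
Unit clause (p3) forces p3 = true.
Unit clause (!p5) forces p5 = false.
Unit clause (!p1) forces p1 = false.
Unit clause (!p6) forces p6 = false.
Unit clause (!p4) forces p4 = false.
Unit clause (p2) forces p2 = true.
Now (!p2) is unsatisfied and unit — conflict.
So every satisfying assignment has p7 = True.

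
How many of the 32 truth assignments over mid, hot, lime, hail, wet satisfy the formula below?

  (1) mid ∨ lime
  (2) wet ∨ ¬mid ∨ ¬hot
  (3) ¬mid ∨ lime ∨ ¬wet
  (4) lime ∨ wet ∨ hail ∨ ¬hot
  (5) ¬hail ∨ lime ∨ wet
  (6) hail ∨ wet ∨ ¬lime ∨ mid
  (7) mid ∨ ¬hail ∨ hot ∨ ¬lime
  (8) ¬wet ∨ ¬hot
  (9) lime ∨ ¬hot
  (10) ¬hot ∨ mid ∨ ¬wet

There are 2^5 = 32 truth assignments over (mid, hot, lime, hail, wet).
Split on wet. With wet = True, the clauses containing wet are satisfied and ¬wet drops from the rest; 3 of the 2^4 = 16 assignments to the other variables satisfy what remains.
With wet = False, by the same count on the reduced clause set, 4 assignments work.
(One model: mid=F, hot=F, lime=T, hail=F, wet=T.)
Total: 3 + 4 = 7.

7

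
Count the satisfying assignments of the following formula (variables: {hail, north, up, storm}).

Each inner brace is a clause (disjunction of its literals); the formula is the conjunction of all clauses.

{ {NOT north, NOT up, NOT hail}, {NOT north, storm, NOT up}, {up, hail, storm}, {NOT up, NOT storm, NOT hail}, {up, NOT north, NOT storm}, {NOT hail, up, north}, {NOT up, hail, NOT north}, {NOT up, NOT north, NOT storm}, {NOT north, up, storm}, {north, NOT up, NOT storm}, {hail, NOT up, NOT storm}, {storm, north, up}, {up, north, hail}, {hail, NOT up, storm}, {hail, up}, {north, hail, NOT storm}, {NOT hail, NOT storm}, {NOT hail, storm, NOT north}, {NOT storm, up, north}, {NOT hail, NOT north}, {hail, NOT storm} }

There are 2^4 = 16 truth assignments over (hail, north, up, storm).
Check each against the 21 clauses (columns in the order hail, north, up, storm):
  F F F F  ✗ fails (up OR hail OR storm)
  F F F T  ✗ fails (up OR north OR hail)
  F F T F  ✗ fails (hail OR NOT up OR storm)
  F F T T  ✗ fails (north OR NOT up OR NOT storm)
  F T F F  ✗ fails (up OR hail OR storm)
  F T F T  ✗ fails (up OR NOT north OR NOT storm)
  F T T F  ✗ fails (NOT north OR storm OR NOT up)
  F T T T  ✗ fails (NOT up OR hail OR NOT north)
  T F F F  ✗ fails (NOT hail OR up OR north)
  T F F T  ✗ fails (NOT hail OR up OR north)
  T F T F  ✓ satisfies all
  T F T T  ✗ fails (NOT up OR NOT storm OR NOT hail)
  T T F F  ✗ fails (NOT north OR up OR storm)
  T T F T  ✗ fails (up OR NOT north OR NOT storm)
  T T T F  ✗ fails (NOT north OR NOT up OR NOT hail)
  T T T T  ✗ fails (NOT north OR NOT up OR NOT hail)
1 of the 16 rows is a model.

1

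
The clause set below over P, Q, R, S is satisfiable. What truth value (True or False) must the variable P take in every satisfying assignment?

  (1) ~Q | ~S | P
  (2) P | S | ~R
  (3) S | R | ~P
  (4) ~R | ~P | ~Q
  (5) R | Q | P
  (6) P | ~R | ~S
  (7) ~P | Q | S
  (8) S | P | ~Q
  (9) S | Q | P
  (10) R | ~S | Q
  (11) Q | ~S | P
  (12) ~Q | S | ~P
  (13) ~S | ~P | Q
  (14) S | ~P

True

Suppose P = 0.
Try Q = 0.
(R) alone gives R = 1.
(S) alone gives S = 1.
That conflicts with the unit clause (~S).
Undo Q and try Q = 1.
(~S) alone gives S = 0.
That conflicts with the unit clause (S).
Both values of Q lead to a conflict.
So every satisfying assignment has P = True.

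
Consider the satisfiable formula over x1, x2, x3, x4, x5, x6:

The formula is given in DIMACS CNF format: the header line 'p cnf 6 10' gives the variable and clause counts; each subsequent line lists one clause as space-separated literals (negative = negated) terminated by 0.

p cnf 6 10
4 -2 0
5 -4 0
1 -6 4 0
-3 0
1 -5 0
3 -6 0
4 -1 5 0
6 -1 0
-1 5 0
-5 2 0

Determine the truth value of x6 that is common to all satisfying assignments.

Suppose x6 = True.
(¬x3) alone gives x3 = False.
That conflicts with the unit clause (x3).
So every satisfying assignment has x6 = False.

False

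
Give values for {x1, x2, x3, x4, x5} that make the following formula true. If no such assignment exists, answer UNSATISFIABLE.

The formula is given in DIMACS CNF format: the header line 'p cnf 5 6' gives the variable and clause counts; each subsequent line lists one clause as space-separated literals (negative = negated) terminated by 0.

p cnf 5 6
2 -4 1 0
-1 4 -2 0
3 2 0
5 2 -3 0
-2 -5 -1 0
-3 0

Unit clause (¬x3) forces x3 = False.
Unit clause (x2) forces x2 = True.
Suppose x1 = False.
No clause remains; x4, x5 are free.

x1 ↦ False; x2 ↦ True; x3 ↦ False; x4 ↦ False; x5 ↦ False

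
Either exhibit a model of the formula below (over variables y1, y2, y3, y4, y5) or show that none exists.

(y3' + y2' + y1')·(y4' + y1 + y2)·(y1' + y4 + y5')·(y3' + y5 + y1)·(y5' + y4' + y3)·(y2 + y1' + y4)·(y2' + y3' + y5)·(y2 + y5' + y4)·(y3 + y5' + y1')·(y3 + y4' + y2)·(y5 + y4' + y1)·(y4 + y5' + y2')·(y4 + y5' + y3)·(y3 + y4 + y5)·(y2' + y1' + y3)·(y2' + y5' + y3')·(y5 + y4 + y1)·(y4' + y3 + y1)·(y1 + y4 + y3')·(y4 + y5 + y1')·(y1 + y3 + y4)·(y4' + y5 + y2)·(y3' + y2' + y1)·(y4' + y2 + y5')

UNSATISFIABLE

Suppose y3 = 0.
Suppose y5 = 0.
From the singleton clause (y4), y4 = 1.
From the singleton clause (y2), y2 = 1.
From the singleton clause (y1), y1 = 1.
That conflicts with the unit clause (y1').
Undo y5 and try y5 = 1.
From the singleton clause (y4'), y4 = 0.
That conflicts with the unit clause (y4).
Either choice for y5 ends in contradiction.
Undo y3 and try y3 = 1.
Suppose y2 = 0.
Suppose y4 = 0.
From the singleton clause (y1'), y1 = 0.
That conflicts with the unit clause (y1).
Undo y4 and try y4 = 1.
From the singleton clause (y1), y1 = 1.
From the singleton clause (y5), y5 = 1.
That conflicts with the unit clause (y5').
Either choice for y4 ends in contradiction.
Undo y2 and try y2 = 1.
From the singleton clause (y1'), y1 = 0.
That conflicts with the unit clause (y1).
Either choice for y2 ends in contradiction.
Either choice for y3 ends in contradiction.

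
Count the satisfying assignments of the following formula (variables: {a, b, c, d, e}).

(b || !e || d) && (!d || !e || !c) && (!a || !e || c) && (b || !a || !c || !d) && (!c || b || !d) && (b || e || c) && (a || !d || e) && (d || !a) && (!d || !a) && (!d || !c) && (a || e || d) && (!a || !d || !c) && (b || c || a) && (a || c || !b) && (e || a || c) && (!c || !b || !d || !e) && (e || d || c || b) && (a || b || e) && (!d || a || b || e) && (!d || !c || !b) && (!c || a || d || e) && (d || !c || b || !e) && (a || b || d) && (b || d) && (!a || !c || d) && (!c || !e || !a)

There are 2^5 = 32 truth assignments over (a, b, c, d, e).
Split on d. With d = true, the clauses containing d are satisfied and !d drops from the rest; 0 of the 2^4 = 16 assignments to the other variables satisfy what remains.
With d = false, by the same count on the reduced clause set, 1 assignment works.
Total: 0 + 1 = 1.

1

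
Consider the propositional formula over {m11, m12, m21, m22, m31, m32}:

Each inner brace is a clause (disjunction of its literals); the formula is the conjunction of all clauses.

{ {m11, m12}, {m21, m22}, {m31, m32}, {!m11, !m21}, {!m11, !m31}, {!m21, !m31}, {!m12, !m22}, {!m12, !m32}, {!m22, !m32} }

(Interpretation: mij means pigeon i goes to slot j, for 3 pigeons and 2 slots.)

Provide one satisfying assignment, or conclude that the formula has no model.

Try m11 = true.
(!m21) alone gives m21 = false.
(m22) alone gives m22 = true.
(!m31) alone gives m31 = false.
(m32) alone gives m32 = true.
Now (!m32) is unsatisfied and unit — conflict.
So m11 must be the other value — set m11 = false.
(m12) alone gives m12 = true.
(!m22) alone gives m22 = false.
(m21) alone gives m21 = true.
(!m31) alone gives m31 = false.
(m32) alone gives m32 = true.
Now (!m32) is unsatisfied and unit — conflict.
Either choice for m11 ends in contradiction.

UNSATISFIABLE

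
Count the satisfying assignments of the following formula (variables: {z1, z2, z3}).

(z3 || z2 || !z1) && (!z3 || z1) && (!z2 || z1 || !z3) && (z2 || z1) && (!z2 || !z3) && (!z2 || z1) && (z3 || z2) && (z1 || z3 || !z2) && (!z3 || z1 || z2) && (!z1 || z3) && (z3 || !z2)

There are 2^3 = 8 truth assignments over (z1, z2, z3).
Check each against the 11 clauses (columns in the order z1, z2, z3):
  F F F  ✗ fails (z2 || z1)
  F F T  ✗ fails (!z3 || z1)
  F T F  ✗ fails (!z2 || z1)
  F T T  ✗ fails (!z3 || z1)
  T F F  ✗ fails (z3 || z2 || !z1)
  T F T  ✓ satisfies all
  T T F  ✗ fails (!z1 || z3)
  T T T  ✗ fails (!z2 || !z3)
1 of the 8 rows is a model.

1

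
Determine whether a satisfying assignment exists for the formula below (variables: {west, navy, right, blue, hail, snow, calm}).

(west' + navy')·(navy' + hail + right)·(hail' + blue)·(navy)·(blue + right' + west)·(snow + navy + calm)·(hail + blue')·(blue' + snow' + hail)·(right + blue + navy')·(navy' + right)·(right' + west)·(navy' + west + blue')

Unsatisfiable

The clause (navy) is unit, so navy = 1.
The clause (west') is unit, so west = 0.
The clause (right) is unit, so right = 1.
Now (right') is unsatisfied and unit — conflict.
No assignment satisfies every clause.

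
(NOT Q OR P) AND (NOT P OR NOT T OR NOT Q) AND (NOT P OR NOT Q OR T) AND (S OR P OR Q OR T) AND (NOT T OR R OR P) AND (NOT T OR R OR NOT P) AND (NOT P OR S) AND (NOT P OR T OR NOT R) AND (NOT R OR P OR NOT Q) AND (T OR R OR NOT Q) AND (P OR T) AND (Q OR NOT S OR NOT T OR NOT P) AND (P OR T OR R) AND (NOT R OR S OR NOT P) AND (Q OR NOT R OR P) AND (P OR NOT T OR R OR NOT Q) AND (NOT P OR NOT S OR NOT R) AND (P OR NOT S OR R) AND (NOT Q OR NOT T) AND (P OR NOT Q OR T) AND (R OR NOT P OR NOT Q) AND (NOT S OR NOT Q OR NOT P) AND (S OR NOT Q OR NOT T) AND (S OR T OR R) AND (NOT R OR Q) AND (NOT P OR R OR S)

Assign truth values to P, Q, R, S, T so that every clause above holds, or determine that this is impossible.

Branch on Q: set Q = false.
Unit clause (NOT R) forces R = false.
Branch on T: set T = false.
Unit clause (P) forces P = true.
Unit clause (S) forces S = true.
Every clause now holds.

P=true, Q=false, R=false, S=true, T=false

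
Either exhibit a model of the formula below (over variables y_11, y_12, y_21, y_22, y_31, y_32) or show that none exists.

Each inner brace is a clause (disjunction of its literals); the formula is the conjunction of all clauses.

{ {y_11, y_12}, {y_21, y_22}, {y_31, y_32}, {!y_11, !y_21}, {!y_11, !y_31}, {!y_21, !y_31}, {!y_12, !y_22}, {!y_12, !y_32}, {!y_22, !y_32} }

UNSATISFIABLE

Branch on y_11: set y_11 = true.
Unit clause (!y_21) forces y_21 = false.
Unit clause (y_22) forces y_22 = true.
Unit clause (!y_31) forces y_31 = false.
Unit clause (y_32) forces y_32 = true.
That conflicts with the unit clause (!y_32).
Backtrack on y_11: now try y_11 = false.
Unit clause (y_12) forces y_12 = true.
Unit clause (!y_22) forces y_22 = false.
Unit clause (y_21) forces y_21 = true.
Unit clause (!y_31) forces y_31 = false.
Unit clause (y_32) forces y_32 = true.
That conflicts with the unit clause (!y_32).
Neither y_11 = true nor y_11 = false works.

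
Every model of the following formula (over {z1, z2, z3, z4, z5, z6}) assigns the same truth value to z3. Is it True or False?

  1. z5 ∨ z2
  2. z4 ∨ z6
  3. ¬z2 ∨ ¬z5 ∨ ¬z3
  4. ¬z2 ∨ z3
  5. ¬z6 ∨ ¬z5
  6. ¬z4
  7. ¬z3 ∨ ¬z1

True

Suppose z3 = False.
Unit clause (¬z2) forces z2 = False.
Unit clause (z5) forces z5 = True.
Unit clause (¬z6) forces z6 = False.
Unit clause (z4) forces z4 = True.
Now (¬z4) is unsatisfied and unit — conflict.
So every satisfying assignment has z3 = True.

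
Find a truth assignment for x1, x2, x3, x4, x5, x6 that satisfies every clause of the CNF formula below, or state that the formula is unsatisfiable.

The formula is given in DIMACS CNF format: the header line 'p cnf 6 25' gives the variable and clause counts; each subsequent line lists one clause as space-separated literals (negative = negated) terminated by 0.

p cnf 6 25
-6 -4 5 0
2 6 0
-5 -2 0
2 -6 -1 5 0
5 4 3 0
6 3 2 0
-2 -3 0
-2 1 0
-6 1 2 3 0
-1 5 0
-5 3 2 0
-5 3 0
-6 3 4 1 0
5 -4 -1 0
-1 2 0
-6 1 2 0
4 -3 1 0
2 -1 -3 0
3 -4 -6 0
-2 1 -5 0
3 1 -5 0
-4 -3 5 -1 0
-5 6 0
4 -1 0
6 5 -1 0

Try x2 = True.
(¬x5) alone gives x5 = False.
(¬x3) alone gives x3 = False.
(x4) alone gives x4 = True.
(¬x6) alone gives x6 = False.
(x1) alone gives x1 = True.
Now (¬x1) is unsatisfied and unit — conflict.
So x2 must be the other value — set x2 = False.
(x6) alone gives x6 = True.
(¬x1) alone gives x1 = False.
Now (x1) is unsatisfied and unit — conflict.
Either choice for x2 ends in contradiction.

UNSATISFIABLE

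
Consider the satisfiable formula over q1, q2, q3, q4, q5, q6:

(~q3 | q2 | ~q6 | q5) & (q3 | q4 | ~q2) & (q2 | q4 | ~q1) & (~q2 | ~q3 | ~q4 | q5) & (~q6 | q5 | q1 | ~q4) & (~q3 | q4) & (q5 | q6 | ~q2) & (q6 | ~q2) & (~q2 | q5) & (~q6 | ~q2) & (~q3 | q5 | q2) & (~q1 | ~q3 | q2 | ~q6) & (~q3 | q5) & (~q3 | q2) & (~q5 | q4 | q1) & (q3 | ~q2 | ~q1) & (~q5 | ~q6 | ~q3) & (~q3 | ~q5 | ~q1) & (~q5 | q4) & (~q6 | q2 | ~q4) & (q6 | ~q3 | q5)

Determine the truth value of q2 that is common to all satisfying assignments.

Suppose q2 = 1.
The clause (q6) is unit, so q6 = 1.
That conflicts with the unit clause (~q6).
So every satisfying assignment has q2 = False.

False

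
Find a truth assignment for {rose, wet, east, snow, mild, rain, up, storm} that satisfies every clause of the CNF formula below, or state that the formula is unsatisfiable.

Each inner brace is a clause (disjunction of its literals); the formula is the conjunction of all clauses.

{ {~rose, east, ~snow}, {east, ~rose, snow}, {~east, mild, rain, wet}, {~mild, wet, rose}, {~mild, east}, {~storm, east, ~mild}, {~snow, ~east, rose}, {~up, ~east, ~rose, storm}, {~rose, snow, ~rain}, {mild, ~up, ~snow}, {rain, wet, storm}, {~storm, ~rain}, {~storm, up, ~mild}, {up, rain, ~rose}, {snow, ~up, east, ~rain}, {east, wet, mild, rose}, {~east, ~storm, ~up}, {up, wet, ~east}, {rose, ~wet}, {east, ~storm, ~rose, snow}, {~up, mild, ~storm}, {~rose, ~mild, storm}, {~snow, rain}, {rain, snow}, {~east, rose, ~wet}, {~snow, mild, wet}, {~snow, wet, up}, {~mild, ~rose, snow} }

rose=1,  wet=1,  east=1,  snow=1,  mild=0,  rain=1,  up=0,  storm=0

Branch on mild: set mild = 0.
Branch on up: set up = 0.
Branch on storm: set storm = 0.
Branch on rain: set rain = 1.
Branch on rose: set rose = 1.
Unit clause (snow) forces snow = 1.
Unit clause (east) forces east = 1.
Unit clause (wet) forces wet = 1.
This assignment satisfies each clause.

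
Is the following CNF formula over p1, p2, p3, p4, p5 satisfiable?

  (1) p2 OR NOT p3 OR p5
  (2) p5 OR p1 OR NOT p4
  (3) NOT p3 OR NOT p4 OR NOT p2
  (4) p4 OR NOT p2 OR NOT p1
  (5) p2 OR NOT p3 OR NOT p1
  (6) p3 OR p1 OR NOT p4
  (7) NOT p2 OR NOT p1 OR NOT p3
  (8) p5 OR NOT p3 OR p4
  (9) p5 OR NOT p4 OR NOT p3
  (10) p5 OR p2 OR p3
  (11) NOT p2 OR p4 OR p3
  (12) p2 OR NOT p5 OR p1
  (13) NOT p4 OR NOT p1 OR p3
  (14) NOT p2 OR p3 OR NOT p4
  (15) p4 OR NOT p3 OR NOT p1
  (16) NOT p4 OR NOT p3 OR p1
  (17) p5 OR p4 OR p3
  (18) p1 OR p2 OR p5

Satisfiable

Case p2 = false:
Case p3 = false:
From the singleton clause (p5), p5 = true.
From the singleton clause (p1), p1 = true.
From the singleton clause (NOT p4), p4 = false.
Every clause now holds.
A satisfying assignment: p1 ↦ true,  p2 ↦ false,  p3 ↦ false,  p4 ↦ false,  p5 ↦ true.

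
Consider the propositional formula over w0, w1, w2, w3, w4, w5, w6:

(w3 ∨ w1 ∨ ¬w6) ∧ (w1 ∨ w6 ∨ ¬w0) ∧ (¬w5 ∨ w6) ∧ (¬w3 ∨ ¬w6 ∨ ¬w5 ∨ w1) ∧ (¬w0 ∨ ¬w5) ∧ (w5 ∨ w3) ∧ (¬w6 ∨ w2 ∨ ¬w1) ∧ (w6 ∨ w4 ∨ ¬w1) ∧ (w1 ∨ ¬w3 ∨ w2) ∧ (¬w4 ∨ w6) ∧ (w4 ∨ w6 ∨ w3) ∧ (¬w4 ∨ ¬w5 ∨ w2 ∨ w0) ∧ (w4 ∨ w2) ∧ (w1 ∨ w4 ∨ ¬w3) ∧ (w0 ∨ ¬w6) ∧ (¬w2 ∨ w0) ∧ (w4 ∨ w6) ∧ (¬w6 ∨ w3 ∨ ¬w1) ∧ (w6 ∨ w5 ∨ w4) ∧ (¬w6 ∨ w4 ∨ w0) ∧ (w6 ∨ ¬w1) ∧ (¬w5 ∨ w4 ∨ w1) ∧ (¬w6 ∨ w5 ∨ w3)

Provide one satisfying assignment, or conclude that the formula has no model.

w0 ↦ True,  w1 ↦ True,  w2 ↦ True,  w3 ↦ True,  w4 ↦ False,  w5 ↦ False,  w6 ↦ True

Suppose w5 = False.
From the singleton clause (w3), w3 = True.
Suppose w1 = True.
From the singleton clause (w6), w6 = True.
From the singleton clause (w2), w2 = True.
From the singleton clause (w0), w0 = True.
All clauses hold; w4 can take either value.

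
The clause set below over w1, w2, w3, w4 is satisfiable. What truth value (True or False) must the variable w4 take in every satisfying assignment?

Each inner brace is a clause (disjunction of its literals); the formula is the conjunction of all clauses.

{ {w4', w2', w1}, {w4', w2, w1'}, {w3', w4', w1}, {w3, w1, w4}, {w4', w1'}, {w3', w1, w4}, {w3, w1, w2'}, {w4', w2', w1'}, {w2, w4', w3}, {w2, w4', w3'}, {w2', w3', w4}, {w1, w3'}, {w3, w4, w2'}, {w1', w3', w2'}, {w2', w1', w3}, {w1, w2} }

Suppose w4 = 1.
Unit clause (w1') forces w1 = 0.
Unit clause (w2') forces w2 = 0.
Now (w2) is unsatisfied and unit — conflict.
So every satisfying assignment has w4 = False.

False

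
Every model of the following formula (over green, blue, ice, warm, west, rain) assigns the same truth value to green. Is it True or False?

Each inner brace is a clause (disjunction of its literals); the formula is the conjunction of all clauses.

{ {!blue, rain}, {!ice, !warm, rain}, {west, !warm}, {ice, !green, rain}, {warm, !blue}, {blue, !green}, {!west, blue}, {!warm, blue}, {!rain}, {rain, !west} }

Suppose green = true.
The clause (blue) is unit, so blue = true.
The clause (rain) is unit, so rain = true.
Now (!rain) is unsatisfied and unit — conflict.
So every satisfying assignment has green = False.

False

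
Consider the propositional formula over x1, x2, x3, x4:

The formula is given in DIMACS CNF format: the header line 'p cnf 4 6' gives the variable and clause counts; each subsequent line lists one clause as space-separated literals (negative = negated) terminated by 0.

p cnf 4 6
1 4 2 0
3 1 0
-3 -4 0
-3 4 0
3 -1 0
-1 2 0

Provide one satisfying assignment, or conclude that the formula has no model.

Case x3 = True:
Unit clause (¬x4) forces x4 = False.
Now (x4) is unsatisfied and unit — conflict.
Backtrack on x3: now try x3 = False.
Unit clause (x1) forces x1 = True.
Now (¬x1) is unsatisfied and unit — conflict.
Either choice for x3 ends in contradiction.

UNSATISFIABLE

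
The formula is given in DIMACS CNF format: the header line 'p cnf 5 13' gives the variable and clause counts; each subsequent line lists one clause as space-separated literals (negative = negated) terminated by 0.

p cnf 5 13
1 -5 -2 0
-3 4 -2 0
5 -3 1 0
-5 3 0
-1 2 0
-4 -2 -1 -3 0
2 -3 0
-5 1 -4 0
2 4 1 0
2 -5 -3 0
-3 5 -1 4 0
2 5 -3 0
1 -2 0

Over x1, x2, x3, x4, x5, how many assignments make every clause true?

3

There are 2^5 = 32 truth assignments over (x1, x2, x3, x4, x5).
Split on x4. With x4 = True, the clauses containing x4 are satisfied and ¬x4 drops from the rest; 2 of the 2^4 = 16 assignments to the other variables satisfy what remains.
With x4 = False, by the same count on the reduced clause set, 1 assignment works.
(One model: x1=F, x2=F, x3=F, x4=T, x5=F.)
Total: 2 + 1 = 3.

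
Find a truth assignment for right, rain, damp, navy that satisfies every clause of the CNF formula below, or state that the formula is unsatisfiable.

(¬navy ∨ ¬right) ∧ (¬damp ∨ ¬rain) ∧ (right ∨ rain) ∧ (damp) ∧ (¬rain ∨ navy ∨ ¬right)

The clause (damp) is unit, so damp = True.
The clause (¬rain) is unit, so rain = False.
The clause (right) is unit, so right = True.
The clause (¬navy) is unit, so navy = False.
This assignment satisfies each clause.

right ↦ True, rain ↦ False, damp ↦ True, navy ↦ False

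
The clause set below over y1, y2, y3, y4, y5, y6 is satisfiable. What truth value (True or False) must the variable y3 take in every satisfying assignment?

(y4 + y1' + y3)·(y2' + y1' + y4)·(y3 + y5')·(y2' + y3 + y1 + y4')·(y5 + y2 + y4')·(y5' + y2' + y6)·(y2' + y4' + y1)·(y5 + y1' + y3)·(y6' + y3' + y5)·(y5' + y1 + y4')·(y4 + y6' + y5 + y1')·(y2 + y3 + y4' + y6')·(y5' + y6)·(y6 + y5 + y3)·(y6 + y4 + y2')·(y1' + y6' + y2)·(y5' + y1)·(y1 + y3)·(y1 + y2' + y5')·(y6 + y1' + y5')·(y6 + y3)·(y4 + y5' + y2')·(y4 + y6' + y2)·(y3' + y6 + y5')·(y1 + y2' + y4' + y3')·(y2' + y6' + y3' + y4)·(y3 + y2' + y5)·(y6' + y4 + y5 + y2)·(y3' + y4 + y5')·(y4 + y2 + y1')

Suppose y3 = 0.
The clause (y5') is unit, so y5 = 0.
The clause (y1') is unit, so y1 = 0.
But (y1) is also a unit clause — contradiction.
So every satisfying assignment has y3 = True.

True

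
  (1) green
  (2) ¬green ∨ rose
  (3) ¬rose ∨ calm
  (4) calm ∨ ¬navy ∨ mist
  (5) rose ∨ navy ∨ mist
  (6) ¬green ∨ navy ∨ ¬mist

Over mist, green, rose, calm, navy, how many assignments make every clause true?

There are 2^5 = 32 truth assignments over (mist, green, rose, calm, navy).
Split on mist. With mist = True, the clauses containing mist are satisfied and ¬mist drops from the rest; 1 of the 2^4 = 16 assignments to the other variables satisfy what remains.
With mist = False, by the same count on the reduced clause set, 2 assignments work.
(One model: mist=F, green=T, rose=T, calm=T, navy=F.)
Total: 1 + 2 = 3.

3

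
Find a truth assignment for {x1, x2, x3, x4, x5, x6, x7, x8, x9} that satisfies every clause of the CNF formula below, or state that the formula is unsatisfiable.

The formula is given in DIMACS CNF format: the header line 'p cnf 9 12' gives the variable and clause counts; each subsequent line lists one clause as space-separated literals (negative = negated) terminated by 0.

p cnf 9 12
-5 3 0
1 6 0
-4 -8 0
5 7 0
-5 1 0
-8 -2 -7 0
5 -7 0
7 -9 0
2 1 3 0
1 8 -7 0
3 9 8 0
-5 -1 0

Branch on x5: set x5 = False.
The clause (x7) is unit, so x7 = True.
But (¬x7) is also a unit clause — contradiction.
That branch fails; take x5 = True instead.
The clause (x3) is unit, so x3 = True.
The clause (x1) is unit, so x1 = True.
But (¬x1) is also a unit clause — contradiction.
Either choice for x5 ends in contradiction.

UNSATISFIABLE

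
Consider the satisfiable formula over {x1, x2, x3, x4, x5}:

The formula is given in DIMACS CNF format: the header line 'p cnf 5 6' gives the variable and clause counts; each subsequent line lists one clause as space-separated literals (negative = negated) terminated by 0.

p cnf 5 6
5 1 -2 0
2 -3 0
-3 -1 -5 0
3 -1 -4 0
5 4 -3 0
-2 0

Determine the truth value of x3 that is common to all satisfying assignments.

Suppose x3 = True.
Unit clause (x2) forces x2 = True.
But (¬x2) is also a unit clause — contradiction.
So every satisfying assignment has x3 = False.

False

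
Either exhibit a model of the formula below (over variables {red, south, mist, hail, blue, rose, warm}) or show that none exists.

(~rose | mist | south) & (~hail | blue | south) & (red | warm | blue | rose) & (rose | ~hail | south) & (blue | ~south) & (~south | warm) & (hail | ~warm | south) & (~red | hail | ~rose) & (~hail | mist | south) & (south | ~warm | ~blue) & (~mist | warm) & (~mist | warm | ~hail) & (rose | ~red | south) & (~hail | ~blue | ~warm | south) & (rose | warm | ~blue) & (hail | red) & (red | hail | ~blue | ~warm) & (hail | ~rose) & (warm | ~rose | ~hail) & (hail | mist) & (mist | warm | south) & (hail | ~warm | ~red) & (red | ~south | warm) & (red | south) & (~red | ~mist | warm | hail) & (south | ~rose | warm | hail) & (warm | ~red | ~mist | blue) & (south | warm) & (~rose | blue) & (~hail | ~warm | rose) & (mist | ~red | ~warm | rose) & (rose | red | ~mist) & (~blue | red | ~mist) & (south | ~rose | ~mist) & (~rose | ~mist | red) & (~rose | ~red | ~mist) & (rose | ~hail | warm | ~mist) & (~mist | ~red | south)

Case blue = 1:
Case south = 1:
From the singleton clause (warm), warm = 1.
Case hail = 1:
From the singleton clause (rose), rose = 1.
Case red = 1:
From the singleton clause (~mist), mist = 0.
All clauses are satisfied.

red ↦ 1,  south ↦ 1,  mist ↦ 0,  hail ↦ 1,  blue ↦ 1,  rose ↦ 1,  warm ↦ 1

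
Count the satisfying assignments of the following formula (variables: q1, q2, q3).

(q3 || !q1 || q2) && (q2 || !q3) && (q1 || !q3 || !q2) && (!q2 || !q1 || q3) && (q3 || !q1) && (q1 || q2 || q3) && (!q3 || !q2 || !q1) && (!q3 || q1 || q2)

There are 2^3 = 8 truth assignments over (q1, q2, q3).
Check each against the 8 clauses (columns in the order q1, q2, q3):
  F F F  ✗ fails (q1 || q2 || q3)
  F F T  ✗ fails (q2 || !q3)
  F T F  ✓ satisfies all
  F T T  ✗ fails (q1 || !q3 || !q2)
  T F F  ✗ fails (q3 || !q1 || q2)
  T F T  ✗ fails (q2 || !q3)
  T T F  ✗ fails (!q2 || !q1 || q3)
  T T T  ✗ fails (!q3 || !q2 || !q1)
1 of the 8 rows is a model.

1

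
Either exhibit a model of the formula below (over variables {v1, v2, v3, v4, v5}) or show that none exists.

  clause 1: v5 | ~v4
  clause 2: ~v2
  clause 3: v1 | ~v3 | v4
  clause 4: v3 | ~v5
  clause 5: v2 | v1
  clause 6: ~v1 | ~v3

v1=1,  v2=0,  v3=0,  v4=0,  v5=0

(~v2) alone gives v2 = 0.
(v1) alone gives v1 = 1.
(~v3) alone gives v3 = 0.
(~v5) alone gives v5 = 0.
(~v4) alone gives v4 = 0.
All clauses are satisfied.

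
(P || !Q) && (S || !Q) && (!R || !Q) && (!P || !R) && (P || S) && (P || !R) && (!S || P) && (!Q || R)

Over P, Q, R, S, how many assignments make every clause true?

There are 2^4 = 16 truth assignments over (P, Q, R, S).
Check each against the 8 clauses (columns in the order P, Q, R, S):
  F F F F  ✗ fails (P || S)
  F F F T  ✗ fails (!S || P)
  F F T F  ✗ fails (P || S)
  F F T T  ✗ fails (P || !R)
  F T F F  ✗ fails (P || !Q)
  F T F T  ✗ fails (P || !Q)
  F T T F  ✗ fails (P || !Q)
  F T T T  ✗ fails (P || !Q)
  T F F F  ✓ satisfies all
  T F F T  ✓ satisfies all
  T F T F  ✗ fails (!P || !R)
  T F T T  ✗ fails (!P || !R)
  T T F F  ✗ fails (S || !Q)
  T T F T  ✗ fails (!Q || R)
  T T T F  ✗ fails (S || !Q)
  T T T T  ✗ fails (!R || !Q)
2 of the 16 rows are models.

2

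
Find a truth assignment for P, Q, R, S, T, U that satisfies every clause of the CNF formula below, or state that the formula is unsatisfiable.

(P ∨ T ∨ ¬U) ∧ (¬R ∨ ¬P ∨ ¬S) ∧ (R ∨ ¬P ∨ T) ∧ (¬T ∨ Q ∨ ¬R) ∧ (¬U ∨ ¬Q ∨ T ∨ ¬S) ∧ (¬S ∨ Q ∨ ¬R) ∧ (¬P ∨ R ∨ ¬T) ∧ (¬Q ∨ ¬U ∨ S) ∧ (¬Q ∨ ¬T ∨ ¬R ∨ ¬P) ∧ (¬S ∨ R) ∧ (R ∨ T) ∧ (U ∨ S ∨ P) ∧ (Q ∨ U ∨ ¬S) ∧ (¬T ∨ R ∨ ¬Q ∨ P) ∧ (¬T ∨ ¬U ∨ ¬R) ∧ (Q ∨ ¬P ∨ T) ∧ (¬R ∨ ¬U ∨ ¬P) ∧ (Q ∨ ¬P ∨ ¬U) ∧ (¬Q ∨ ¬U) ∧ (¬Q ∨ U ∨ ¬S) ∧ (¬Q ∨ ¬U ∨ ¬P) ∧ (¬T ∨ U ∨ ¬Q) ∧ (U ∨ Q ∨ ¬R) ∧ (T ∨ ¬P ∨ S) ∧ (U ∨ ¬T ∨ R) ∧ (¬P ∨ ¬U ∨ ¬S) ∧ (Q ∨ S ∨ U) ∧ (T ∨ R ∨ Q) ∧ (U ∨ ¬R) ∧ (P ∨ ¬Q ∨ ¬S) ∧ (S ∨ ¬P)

P ↦ False,  Q ↦ False,  R ↦ False,  S ↦ False,  T ↦ True,  U ↦ True

Branch on S: set S = False.
(¬P) alone gives P = False.
(U) alone gives U = True.
(T) alone gives T = True.
(¬Q) alone gives Q = False.
(¬R) alone gives R = False.
Every clause now holds.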